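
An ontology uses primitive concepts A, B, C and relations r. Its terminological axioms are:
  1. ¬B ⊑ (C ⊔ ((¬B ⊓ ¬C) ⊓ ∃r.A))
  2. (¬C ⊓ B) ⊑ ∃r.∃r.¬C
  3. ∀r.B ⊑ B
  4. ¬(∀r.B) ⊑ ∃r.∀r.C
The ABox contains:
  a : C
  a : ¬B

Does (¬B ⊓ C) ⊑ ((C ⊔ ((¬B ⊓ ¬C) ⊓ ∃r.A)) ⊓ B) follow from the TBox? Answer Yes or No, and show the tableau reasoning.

1. (¬B ⊓ C) ⊑ ((C ⊔ ((¬B ⊓ ¬C) ⊓ ∃r.A)) ⊓ B)  ⇔  ((¬B ⊓ C) ⊓ ((¬C ⊓ ((B ⊔ C) ⊔ ∀r.¬A)) ⊔ ¬B)) unsat w.r.t. T
   apply at x₀: ¬B⊑(C ⊔ ((¬B ⊓ ¬C) ⊓ ∃r.A))
   open: L(x₀) ⊇ {C, ¬B, ∃r.¬B, ∃r.∀r.C} (+ ∃-successors)
2. Hence (¬B ⊓ C) ⊑ ((C ⊔ ((¬B ⊓ ¬C) ⊓ ∃r.A)) ⊓ B): not entailed.

No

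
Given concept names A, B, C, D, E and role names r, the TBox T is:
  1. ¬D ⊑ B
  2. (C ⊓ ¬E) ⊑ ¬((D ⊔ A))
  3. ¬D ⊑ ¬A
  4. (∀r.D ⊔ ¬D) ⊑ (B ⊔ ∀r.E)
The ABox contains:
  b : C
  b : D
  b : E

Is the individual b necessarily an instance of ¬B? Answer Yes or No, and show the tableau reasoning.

No

1. b : ¬B?  L(b) = {C, D, E} ∪ {B}
   open: L(b) ⊇ {B, C, D, E, ∃r.¬D} (+ ∃-successors) — b ∉ ¬B possible
2. Hence b : ¬B: not entailed.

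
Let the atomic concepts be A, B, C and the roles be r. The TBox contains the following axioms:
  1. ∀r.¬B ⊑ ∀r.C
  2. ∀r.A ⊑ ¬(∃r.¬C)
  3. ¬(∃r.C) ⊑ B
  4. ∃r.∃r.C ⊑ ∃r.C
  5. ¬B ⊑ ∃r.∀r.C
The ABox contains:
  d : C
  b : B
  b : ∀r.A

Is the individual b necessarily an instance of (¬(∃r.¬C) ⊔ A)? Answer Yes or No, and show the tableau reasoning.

Yes

1. b : (¬(∃r.¬C) ⊔ A)?  L(b) = {B, ∀r.A} ∪ {(∃r.¬C ⊓ ¬A)}
   clash {C, ¬C} at an ∃-successor — b ∈ (¬(∃r.¬C) ⊔ A)
2. Hence b : (¬(∃r.¬C) ⊔ A): entailed.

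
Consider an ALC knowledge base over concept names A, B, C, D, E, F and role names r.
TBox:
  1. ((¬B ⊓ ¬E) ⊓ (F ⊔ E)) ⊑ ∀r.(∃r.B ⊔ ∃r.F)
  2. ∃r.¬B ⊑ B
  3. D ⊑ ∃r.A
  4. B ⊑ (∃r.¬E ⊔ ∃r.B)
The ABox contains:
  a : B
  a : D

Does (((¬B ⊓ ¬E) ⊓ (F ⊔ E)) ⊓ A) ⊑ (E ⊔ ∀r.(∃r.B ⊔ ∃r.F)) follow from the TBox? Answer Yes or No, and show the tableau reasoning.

Yes

1. (((¬B ⊓ ¬E) ⊓ (F ⊔ E)) ⊓ A) ⊑ (E ⊔ ∀r.(∃r.B ⊔ ∃r.F))  ⇔  ((((¬B ⊓ ¬E) ⊓ (F ⊔ E)) ⊓ A) ⊓ (¬E ⊓ ∃r.(∀r.¬B ⊓ ∀r.¬F))) unsat w.r.t. T
   all branches close; clash {E, ¬E} at x₀
2. Hence (((¬B ⊓ ¬E) ⊓ (F ⊔ E)) ⊓ A) ⊑ (E ⊔ ∀r.(∃r.B ⊔ ∃r.F)): entailed.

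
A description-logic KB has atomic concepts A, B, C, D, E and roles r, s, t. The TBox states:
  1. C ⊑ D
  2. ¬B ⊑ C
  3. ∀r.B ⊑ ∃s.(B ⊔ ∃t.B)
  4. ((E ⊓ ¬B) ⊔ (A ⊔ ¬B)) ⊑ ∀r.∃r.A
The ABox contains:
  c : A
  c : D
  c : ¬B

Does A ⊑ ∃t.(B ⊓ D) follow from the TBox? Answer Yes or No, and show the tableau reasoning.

No

1. A ⊑ ∃t.(B ⊓ D)  ⇔  (A ⊓ ∀t.(¬B ⊔ ¬D)) unsat w.r.t. T
   open: L(x₀) ⊇ {A, B, ¬C, ∀r.∃r.A, ∀t.(¬B ⊔ ¬D), …} (+ ∃-successors)
2. Hence A ⊑ ∃t.(B ⊓ D): not entailed.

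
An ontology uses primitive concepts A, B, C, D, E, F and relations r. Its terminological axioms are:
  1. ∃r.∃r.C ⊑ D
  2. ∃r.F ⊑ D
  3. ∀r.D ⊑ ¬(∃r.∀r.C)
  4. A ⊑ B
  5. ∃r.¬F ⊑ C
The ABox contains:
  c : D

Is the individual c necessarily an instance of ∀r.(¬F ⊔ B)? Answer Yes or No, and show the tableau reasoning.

No

1. c : ∀r.(¬F ⊔ B)?  L(c) = {D} ∪ {∃r.(F ⊓ ¬B)}
   open: L(c) ⊇ {D, ¬A, ∀r.F, ∃r.(F ⊓ ¬B), ∃r.¬D} (+ ∃-successors) — c ∉ ∀r.(¬F ⊔ B) possible
2. Hence c : ∀r.(¬F ⊔ B): not entailed.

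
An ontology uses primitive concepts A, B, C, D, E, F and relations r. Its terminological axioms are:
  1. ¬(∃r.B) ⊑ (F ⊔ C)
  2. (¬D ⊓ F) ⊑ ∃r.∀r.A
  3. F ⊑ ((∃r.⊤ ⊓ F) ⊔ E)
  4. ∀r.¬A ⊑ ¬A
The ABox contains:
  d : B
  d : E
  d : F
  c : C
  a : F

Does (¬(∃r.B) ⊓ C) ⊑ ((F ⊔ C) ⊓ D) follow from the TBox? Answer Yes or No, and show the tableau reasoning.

No

1. (¬(∃r.B) ⊓ C) ⊑ ((F ⊔ C) ⊓ D)  ⇔  ((∀r.¬B ⊓ C) ⊓ ((¬F ⊓ ¬C) ⊔ ¬D)) unsat w.r.t. T
   apply at x₀: ¬(∃r.B)⊑(F ⊔ C)
   open: L(x₀) ⊇ {C, ¬D, ¬F, ∀r.¬B, ∃r.A} (+ ∃-successors)
2. Hence (¬(∃r.B) ⊓ C) ⊑ ((F ⊔ C) ⊓ D): not entailed.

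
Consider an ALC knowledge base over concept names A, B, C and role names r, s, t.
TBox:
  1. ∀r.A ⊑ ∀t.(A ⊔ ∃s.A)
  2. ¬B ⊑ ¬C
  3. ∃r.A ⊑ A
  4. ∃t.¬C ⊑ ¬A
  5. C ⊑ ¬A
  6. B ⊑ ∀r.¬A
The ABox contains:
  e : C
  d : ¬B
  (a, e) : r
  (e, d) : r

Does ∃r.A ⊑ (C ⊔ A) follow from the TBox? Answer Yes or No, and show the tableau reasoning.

1. ∃r.A ⊑ (C ⊔ A)  ⇔  (∃r.A ⊓ (¬C ⊓ ¬A)) unsat w.r.t. T
   all branches close; clash {A, ¬A} at an ∃-successor
2. Hence ∃r.A ⊑ (C ⊔ A): entailed.

Yes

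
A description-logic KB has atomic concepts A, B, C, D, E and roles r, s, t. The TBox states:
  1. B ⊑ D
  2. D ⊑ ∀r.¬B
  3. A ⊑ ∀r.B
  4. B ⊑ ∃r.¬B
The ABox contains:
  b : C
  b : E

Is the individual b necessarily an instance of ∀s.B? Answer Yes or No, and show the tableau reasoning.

1. b : ∀s.B?  L(b) = {C, E} ∪ {∃s.¬B}
   open: L(b) ⊇ {C, E, ¬A, ¬B, ¬D, …} (+ ∃-successors) — b ∉ ∀s.B possible
2. Hence b : ∀s.B: not entailed.

No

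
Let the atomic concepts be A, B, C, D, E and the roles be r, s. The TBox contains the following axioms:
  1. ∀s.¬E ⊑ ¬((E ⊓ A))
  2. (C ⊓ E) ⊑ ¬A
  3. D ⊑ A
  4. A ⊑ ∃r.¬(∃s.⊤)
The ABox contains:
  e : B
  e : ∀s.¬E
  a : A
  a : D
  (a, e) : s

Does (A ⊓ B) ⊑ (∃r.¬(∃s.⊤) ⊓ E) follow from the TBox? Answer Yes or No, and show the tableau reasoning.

No

1. (A ⊓ B) ⊑ (∃r.¬(∃s.⊤) ⊓ E)  ⇔  ((A ⊓ B) ⊓ (∀r.∃s.⊤ ⊔ ¬E)) unsat w.r.t. T
   apply at x₀: A⊑∃r.¬(∃s.⊤)
   open: L(x₀) ⊇ {A, B, ¬C, ¬E, ∃r.∀s.⊥, …} (+ ∃-successors)
2. Hence (A ⊓ B) ⊑ (∃r.¬(∃s.⊤) ⊓ E): not entailed.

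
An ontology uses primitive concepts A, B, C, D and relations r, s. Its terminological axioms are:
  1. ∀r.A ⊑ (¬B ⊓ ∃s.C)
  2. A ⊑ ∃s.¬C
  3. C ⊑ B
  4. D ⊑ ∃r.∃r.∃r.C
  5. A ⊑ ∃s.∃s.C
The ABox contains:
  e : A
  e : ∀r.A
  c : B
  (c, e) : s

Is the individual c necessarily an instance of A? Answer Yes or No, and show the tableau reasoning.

No

1. c : A?  L(c) = {B} ∪ {¬A}
   open: L(c) ⊇ {B, ¬A, ¬D, ∃r.¬A} (+ ∃-successors) — c ∉ A possible
2. Hence c : A: not entailed.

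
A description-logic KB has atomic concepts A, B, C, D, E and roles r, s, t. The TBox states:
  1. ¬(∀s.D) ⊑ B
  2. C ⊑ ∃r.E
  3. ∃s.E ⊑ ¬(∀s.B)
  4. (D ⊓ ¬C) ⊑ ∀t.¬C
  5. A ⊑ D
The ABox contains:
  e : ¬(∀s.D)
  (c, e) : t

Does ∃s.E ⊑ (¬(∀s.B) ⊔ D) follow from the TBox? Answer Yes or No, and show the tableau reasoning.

Yes

1. ∃s.E ⊑ (¬(∀s.B) ⊔ D)  ⇔  (∃s.E ⊓ (∀s.B ⊓ ¬D)) unsat w.r.t. T
   all branches close; clash {D, ¬D} at x₀
2. Hence ∃s.E ⊑ (¬(∀s.B) ⊔ D): entailed.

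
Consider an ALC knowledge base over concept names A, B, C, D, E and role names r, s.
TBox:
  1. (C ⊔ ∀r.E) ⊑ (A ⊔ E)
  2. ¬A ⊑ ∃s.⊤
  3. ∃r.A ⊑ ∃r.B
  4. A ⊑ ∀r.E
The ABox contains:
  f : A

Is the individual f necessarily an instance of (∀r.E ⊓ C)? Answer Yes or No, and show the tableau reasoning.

No

1. f : (∀r.E ⊓ C)?  L(f) = {A} ∪ {(∃r.¬E ⊔ ¬C)}
   apply at f: A⊑∀r.E
   open: L(f) ⊇ {A, ¬C, ∀r.E, ∀r.¬A} — f ∉ (∀r.E ⊓ C) possible
2. Hence f : (∀r.E ⊓ C): not entailed.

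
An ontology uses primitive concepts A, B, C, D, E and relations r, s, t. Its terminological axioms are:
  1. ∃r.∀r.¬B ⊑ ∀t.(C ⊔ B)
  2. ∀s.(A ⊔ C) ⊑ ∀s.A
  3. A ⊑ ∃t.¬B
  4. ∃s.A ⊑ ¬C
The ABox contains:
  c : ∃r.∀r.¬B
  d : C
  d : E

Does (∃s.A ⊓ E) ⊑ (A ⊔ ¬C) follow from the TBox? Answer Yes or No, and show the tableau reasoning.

1. (∃s.A ⊓ E) ⊑ (A ⊔ ¬C)  ⇔  ((∃s.A ⊓ E) ⊓ (¬A ⊓ C)) unsat w.r.t. T
   all branches close; clash {C, ¬C} at x₀
2. Hence (∃s.A ⊓ E) ⊑ (A ⊔ ¬C): entailed.

Yes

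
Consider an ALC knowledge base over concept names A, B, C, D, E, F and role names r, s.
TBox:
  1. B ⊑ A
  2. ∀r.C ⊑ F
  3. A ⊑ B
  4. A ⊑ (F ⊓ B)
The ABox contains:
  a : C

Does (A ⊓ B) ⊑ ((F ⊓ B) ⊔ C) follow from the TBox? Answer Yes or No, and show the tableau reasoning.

Yes

1. (A ⊓ B) ⊑ ((F ⊓ B) ⊔ C)  ⇔  ((A ⊓ B) ⊓ ((¬F ⊔ ¬B) ⊓ ¬C)) unsat w.r.t. T
   all branches close; clash {B, ¬B} at x₀
2. Hence (A ⊓ B) ⊑ ((F ⊓ B) ⊔ C): entailed.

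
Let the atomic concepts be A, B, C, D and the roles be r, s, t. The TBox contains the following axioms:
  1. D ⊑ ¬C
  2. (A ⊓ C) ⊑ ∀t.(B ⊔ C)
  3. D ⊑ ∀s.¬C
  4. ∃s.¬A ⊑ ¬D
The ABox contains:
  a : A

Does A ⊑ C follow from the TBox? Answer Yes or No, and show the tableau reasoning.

No

1. A ⊑ C  ⇔  (A ⊓ ¬C) unsat w.r.t. T
   open: L(x₀) ⊇ {A, ¬C, ¬D, ∀s.A}
2. Hence A ⊑ C: not entailed.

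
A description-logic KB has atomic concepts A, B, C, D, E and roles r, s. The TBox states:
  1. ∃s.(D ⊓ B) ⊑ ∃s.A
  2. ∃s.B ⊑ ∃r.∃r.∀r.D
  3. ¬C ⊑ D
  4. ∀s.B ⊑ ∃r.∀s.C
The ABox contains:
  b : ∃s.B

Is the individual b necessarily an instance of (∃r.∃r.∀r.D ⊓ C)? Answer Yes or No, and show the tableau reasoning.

1. b : (∃r.∃r.∀r.D ⊓ C)?  L(b) = {∃s.B} ∪ {(∀r.∀r.∃r.¬D ⊔ ¬C)}
   apply at b: ∃s.B⊑∃r.∃r.∀r.D
   open: L(b) ⊇ {D, ¬C, ∀s.(¬D ⊔ ¬B), ∃r.∃r.∀r.D, ∃s.B, …} (+ ∃-successors) — b ∉ (∃r.∃r.∀r.D ⊓ C) possible
2. Hence b : (∃r.∃r.∀r.D ⊓ C): not entailed.

No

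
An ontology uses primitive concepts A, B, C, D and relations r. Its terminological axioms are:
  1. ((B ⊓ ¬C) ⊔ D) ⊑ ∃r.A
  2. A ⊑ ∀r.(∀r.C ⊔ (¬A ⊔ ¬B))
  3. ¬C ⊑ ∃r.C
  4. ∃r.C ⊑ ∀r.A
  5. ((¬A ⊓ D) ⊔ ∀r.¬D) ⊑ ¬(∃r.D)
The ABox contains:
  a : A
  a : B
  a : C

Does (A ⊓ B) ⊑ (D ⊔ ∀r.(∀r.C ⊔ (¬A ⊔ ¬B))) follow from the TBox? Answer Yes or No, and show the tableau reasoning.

Yes

1. (A ⊓ B) ⊑ (D ⊔ ∀r.(∀r.C ⊔ (¬A ⊔ ¬B)))  ⇔  ((A ⊓ B) ⊓ (¬D ⊓ ∃r.(∃r.¬C ⊓ (A ⊓ B)))) unsat w.r.t. T
   all branches close; clash {B, ¬B} at an ∃-successor
2. Hence (A ⊓ B) ⊑ (D ⊔ ∀r.(∀r.C ⊔ (¬A ⊔ ¬B))): entailed.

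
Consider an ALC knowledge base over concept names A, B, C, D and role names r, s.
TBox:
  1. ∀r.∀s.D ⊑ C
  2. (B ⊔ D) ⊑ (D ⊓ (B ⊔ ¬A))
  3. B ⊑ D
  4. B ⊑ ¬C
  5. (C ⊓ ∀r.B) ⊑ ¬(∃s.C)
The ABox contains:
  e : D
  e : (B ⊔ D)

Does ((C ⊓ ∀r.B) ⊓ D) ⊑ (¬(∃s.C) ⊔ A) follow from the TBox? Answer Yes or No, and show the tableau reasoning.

1. ((C ⊓ ∀r.B) ⊓ D) ⊑ (¬(∃s.C) ⊔ A)  ⇔  (((C ⊓ ∀r.B) ⊓ D) ⊓ (∃s.C ⊓ ¬A)) unsat w.r.t. T
   all branches close; clash {C, ¬C} at x₀
2. Hence ((C ⊓ ∀r.B) ⊓ D) ⊑ (¬(∃s.C) ⊔ A): entailed.

Yes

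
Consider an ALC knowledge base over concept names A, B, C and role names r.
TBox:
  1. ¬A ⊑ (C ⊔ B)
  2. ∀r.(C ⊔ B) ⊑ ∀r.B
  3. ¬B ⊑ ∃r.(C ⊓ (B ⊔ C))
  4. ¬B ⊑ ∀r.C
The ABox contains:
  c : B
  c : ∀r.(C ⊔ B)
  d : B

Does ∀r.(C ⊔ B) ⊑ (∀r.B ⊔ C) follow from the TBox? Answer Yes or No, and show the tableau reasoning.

1. ∀r.(C ⊔ B) ⊑ (∀r.B ⊔ C)  ⇔  (∀r.(C ⊔ B) ⊓ (∃r.¬B ⊓ ¬C)) unsat w.r.t. T
   all branches close; clash {B, ¬B} at an ∃-successor
2. Hence ∀r.(C ⊔ B) ⊑ (∀r.B ⊔ C): entailed.

Yes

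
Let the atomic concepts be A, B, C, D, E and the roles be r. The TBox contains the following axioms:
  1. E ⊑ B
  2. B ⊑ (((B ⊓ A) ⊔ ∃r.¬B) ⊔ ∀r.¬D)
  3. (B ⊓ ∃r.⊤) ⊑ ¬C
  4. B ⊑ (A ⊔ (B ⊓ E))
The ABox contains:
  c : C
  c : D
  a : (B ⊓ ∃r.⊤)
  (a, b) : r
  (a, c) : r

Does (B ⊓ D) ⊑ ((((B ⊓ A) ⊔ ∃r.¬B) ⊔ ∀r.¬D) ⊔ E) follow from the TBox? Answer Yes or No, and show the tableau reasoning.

Yes

1. (B ⊓ D) ⊑ ((((B ⊓ A) ⊔ ∃r.¬B) ⊔ ∀r.¬D) ⊔ E)  ⇔  ((B ⊓ D) ⊓ ((((¬B ⊔ ¬A) ⊓ ∀r.B) ⊓ ∃r.D) ⊓ ¬E)) unsat w.r.t. T
   all branches close; clash {E, ¬E} at x₀
2. Hence (B ⊓ D) ⊑ ((((B ⊓ A) ⊔ ∃r.¬B) ⊔ ∀r.¬D) ⊔ E): entailed.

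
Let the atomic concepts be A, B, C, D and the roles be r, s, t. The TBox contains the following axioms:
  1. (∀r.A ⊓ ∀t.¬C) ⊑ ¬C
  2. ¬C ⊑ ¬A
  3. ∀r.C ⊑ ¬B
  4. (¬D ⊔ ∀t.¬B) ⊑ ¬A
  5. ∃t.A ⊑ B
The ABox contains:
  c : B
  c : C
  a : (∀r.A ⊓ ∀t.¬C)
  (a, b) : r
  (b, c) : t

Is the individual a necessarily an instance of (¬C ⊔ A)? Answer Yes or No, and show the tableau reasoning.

Yes

1. a : (¬C ⊔ A)?  L(a) = {(∀r.A ⊓ ∀t.¬C)} ∪ {(C ⊓ ¬A)}
   clash {B, ¬B} at a — a ∈ (¬C ⊔ A)
2. Hence a : (¬C ⊔ A): entailed.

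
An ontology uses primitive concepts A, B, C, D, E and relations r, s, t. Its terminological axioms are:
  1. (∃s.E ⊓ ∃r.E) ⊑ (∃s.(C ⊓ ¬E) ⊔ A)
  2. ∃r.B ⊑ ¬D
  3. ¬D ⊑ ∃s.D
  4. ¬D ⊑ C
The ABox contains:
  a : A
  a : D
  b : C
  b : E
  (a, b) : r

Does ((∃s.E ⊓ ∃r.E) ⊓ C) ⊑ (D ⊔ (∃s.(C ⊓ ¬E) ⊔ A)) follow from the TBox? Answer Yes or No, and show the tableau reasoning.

Yes

1. ((∃s.E ⊓ ∃r.E) ⊓ C) ⊑ (D ⊔ (∃s.(C ⊓ ¬E) ⊔ A))  ⇔  (((∃s.E ⊓ ∃r.E) ⊓ C) ⊓ (¬D ⊓ (∀s.(¬C ⊔ E) ⊓ ¬A))) unsat w.r.t. T
   all branches close; clash {A, ¬A} at x₀
2. Hence ((∃s.E ⊓ ∃r.E) ⊓ C) ⊑ (D ⊔ (∃s.(C ⊓ ¬E) ⊔ A)): entailed.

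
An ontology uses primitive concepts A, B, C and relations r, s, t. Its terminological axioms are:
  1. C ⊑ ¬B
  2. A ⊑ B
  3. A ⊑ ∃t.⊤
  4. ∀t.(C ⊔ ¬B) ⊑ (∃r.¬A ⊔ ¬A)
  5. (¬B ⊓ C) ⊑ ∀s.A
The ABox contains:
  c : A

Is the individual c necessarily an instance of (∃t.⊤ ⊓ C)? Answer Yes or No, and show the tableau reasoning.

1. c : (∃t.⊤ ⊓ C)?  L(c) = {A} ∪ {(∀t.⊥ ⊔ ¬C)}
   apply at c: A⊑B; A⊑∃t.⊤
   open: L(c) ⊇ {A, B, ¬C, ∃t.(¬C ⊓ B), ∃t.⊤} (+ ∃-successors) — c ∉ (∃t.⊤ ⊓ C) possible
2. Hence c : (∃t.⊤ ⊓ C): not entailed.

No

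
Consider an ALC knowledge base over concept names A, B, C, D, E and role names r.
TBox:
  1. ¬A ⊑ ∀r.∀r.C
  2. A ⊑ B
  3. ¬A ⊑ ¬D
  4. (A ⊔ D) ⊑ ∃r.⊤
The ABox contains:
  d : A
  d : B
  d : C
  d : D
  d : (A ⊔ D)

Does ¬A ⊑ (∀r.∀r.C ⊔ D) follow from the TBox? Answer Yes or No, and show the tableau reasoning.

Yes

1. ¬A ⊑ (∀r.∀r.C ⊔ D)  ⇔  (¬A ⊓ (∃r.∃r.¬C ⊓ ¬D)) unsat w.r.t. T
   all branches close; clash {C, ¬C} at an ∃-successor
2. Hence ¬A ⊑ (∀r.∀r.C ⊔ D): entailed.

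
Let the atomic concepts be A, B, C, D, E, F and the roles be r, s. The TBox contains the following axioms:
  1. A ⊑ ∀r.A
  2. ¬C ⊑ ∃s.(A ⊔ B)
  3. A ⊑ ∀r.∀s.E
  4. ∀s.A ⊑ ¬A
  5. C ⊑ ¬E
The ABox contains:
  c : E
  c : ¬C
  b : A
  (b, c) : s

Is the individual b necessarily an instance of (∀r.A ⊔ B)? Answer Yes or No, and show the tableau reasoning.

1. b : (∀r.A ⊔ B)?  L(b) = {A} ∪ {(∃r.¬A ⊓ ¬B)}
   clash {A, ¬A} at b — b ∈ (∀r.A ⊔ B)
2. Hence b : (∀r.A ⊔ B): entailed.

Yes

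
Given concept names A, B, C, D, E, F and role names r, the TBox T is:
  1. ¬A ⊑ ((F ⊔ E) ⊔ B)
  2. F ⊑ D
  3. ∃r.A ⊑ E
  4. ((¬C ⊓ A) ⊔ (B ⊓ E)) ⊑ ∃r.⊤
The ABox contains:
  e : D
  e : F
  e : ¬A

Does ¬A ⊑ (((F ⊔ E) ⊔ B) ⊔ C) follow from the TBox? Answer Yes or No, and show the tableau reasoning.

1. ¬A ⊑ (((F ⊔ E) ⊔ B) ⊔ C)  ⇔  (¬A ⊓ (((¬F ⊓ ¬E) ⊓ ¬B) ⊓ ¬C)) unsat w.r.t. T
   all branches close; clash {B, ¬B} at x₀
2. Hence ¬A ⊑ (((F ⊔ E) ⊔ B) ⊔ C): entailed.

Yes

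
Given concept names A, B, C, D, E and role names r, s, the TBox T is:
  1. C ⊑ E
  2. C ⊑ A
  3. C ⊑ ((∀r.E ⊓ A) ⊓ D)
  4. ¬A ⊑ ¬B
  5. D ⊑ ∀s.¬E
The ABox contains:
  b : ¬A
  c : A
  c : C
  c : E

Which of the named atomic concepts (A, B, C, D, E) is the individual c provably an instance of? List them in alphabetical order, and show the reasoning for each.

{A, C, D, E}

1. c : A?  L(c) = {A, C, E} ∪ {¬A}
   clash {A, ¬A} at c — c ∈ A
2. c : B?  L(c) = {A, C, E} ∪ {¬B}
   apply at c: C⊑((∀r.E ⊓ A) ⊓ D)
   open: L(c) ⊇ {A, C, D, E, ¬B, …} — c ∉ B possible
3. c : C?  L(c) = {A, C, E} ∪ {¬C}
   clash {C, ¬C} at c — c ∈ C
4. c : D?  L(c) = {A, C, E} ∪ {¬D}
   clash {D, ¬D} at c — c ∈ D
5. c : E?  L(c) = {A, C, E} ∪ {¬E}
   clash {E, ¬E} at c — c ∈ E
6. Entailed for c: {A, C, D, E}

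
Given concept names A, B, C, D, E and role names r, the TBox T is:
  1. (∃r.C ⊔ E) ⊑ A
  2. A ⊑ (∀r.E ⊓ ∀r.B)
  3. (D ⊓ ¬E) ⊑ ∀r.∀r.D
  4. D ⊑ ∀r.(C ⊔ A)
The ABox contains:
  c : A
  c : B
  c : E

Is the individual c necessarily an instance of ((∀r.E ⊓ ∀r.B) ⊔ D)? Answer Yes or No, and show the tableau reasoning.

Yes

1. c : ((∀r.E ⊓ ∀r.B) ⊔ D)?  L(c) = {A, B, E} ∪ {((∃r.¬E ⊔ ∃r.¬B) ⊓ ¬D)}
   clash {B, ¬B} at an ∃-successor — c ∈ ((∀r.E ⊓ ∀r.B) ⊔ D)
2. Hence c : ((∀r.E ⊓ ∀r.B) ⊔ D): entailed.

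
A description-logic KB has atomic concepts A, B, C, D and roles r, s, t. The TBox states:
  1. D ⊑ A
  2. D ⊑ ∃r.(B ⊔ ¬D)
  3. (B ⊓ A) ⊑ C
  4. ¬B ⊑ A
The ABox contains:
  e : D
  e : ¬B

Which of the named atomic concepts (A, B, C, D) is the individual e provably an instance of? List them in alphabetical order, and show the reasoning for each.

1. e : A?  L(e) = {D, ¬B} ∪ {¬A}
   clash {A, ¬A} at e — e ∈ A
2. e : B?  L(e) = {D, ¬B} ∪ {¬B}
   apply at e: D⊑A; D⊑∃r.(B ⊔ ¬D); ¬B⊑A
   open: L(e) ⊇ {A, D, ¬B, ∃r.(B ⊔ ¬D)} (+ ∃-successors) — e ∉ B possible
3. e : C?  L(e) = {D, ¬B} ∪ {¬C}
   apply at e: D⊑A; D⊑∃r.(B ⊔ ¬D); ¬B⊑A
   open: L(e) ⊇ {A, D, ¬B, ¬C, ∃r.(B ⊔ ¬D)} (+ ∃-successors) — e ∉ C possible
4. e : D?  L(e) = {D, ¬B} ∪ {¬D}
   clash {D, ¬D} at e — e ∈ D
5. Entailed for e: {A, D}

{A, D}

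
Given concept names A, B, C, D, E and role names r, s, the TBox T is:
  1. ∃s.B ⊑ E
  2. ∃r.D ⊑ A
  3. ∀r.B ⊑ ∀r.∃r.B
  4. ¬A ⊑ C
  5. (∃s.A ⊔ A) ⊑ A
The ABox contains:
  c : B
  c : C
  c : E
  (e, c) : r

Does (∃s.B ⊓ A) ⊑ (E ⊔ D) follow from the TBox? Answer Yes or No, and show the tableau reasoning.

1. (∃s.B ⊓ A) ⊑ (E ⊔ D)  ⇔  ((∃s.B ⊓ A) ⊓ (¬E ⊓ ¬D)) unsat w.r.t. T
   all branches close; clash {E, ¬E} at x₀
2. Hence (∃s.B ⊓ A) ⊑ (E ⊔ D): entailed.

Yes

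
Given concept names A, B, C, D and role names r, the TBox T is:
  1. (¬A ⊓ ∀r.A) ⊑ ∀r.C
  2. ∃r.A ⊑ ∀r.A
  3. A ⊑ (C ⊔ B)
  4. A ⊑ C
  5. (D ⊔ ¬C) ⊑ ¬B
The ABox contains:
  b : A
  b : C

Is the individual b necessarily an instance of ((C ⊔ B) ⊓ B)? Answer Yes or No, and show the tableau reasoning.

No

1. b : ((C ⊔ B) ⊓ B)?  L(b) = {A, C} ∪ {((¬C ⊓ ¬B) ⊔ ¬B)}
   apply at b: A⊑(C ⊔ B)
   open: L(b) ⊇ {A, C, ¬B, ∀r.¬A} — b ∉ ((C ⊔ B) ⊓ B) possible
2. Hence b : ((C ⊔ B) ⊓ B): not entailed.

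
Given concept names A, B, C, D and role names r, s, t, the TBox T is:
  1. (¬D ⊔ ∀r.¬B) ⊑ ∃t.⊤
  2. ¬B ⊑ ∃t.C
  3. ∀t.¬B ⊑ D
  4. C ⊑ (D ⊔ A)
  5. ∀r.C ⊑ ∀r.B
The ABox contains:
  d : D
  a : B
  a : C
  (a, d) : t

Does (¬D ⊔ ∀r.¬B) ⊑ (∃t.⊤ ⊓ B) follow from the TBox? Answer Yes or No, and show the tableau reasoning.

No

1. (¬D ⊔ ∀r.¬B) ⊑ (∃t.⊤ ⊓ B)  ⇔  ((¬D ⊔ ∀r.¬B) ⊓ (∀t.⊥ ⊔ ¬B)) unsat w.r.t. T
   apply at x₀: (¬D ⊔ ∀r.¬B)⊑∃t.⊤
   open: L(x₀) ⊇ {¬B, ¬C, ¬D, ∃r.¬C, ∃t.B, …} (+ ∃-successors)
2. Hence (¬D ⊔ ∀r.¬B) ⊑ (∃t.⊤ ⊓ B): not entailed.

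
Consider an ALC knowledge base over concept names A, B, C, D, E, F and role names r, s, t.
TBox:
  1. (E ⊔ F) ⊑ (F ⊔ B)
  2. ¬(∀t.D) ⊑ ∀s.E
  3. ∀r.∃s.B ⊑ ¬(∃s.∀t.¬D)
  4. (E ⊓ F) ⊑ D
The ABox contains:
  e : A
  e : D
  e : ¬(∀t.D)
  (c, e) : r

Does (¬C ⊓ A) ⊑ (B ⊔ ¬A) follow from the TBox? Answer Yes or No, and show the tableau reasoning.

1. (¬C ⊓ A) ⊑ (B ⊔ ¬A)  ⇔  ((¬C ⊓ A) ⊓ (¬B ⊓ A)) unsat w.r.t. T
   open: L(x₀) ⊇ {A, ¬B, ¬C, ¬E, ¬F, …} (+ ∃-successors)
2. Hence (¬C ⊓ A) ⊑ (B ⊔ ¬A): not entailed.

No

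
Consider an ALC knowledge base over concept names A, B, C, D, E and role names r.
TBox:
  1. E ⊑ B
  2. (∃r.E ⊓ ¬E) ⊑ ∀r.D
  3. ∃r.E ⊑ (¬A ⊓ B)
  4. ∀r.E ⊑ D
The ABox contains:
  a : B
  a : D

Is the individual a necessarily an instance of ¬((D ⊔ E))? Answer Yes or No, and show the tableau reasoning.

No

1. a : ¬((D ⊔ E))?  L(a) = {B, D} ∪ {(D ⊔ E)}
   open: L(a) ⊇ {B, D, ∀r.¬E} — a ∉ ¬((D ⊔ E)) possible
2. Hence a : ¬((D ⊔ E)): not entailed.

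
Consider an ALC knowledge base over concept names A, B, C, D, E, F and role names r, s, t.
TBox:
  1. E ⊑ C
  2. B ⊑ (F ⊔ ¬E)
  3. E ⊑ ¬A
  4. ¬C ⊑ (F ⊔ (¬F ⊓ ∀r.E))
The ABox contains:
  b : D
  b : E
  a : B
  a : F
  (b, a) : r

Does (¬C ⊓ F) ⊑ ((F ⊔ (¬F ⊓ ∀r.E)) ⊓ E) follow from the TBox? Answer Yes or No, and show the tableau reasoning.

1. (¬C ⊓ F) ⊑ ((F ⊔ (¬F ⊓ ∀r.E)) ⊓ E)  ⇔  ((¬C ⊓ F) ⊓ ((¬F ⊓ (F ⊔ ∃r.¬E)) ⊔ ¬E)) unsat w.r.t. T
   apply at x₀: ¬C⊑(F ⊔ (¬F ⊓ ∀r.E))
   open: L(x₀) ⊇ {F, ¬B, ¬C, ¬E}
2. Hence (¬C ⊓ F) ⊑ ((F ⊔ (¬F ⊓ ∀r.E)) ⊓ E): not entailed.

No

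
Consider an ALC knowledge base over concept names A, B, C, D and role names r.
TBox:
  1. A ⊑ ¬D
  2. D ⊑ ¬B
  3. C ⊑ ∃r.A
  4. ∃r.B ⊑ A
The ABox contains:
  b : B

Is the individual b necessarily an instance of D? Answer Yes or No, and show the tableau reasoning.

1. b : D?  L(b) = {B} ∪ {¬D}
   open: L(b) ⊇ {B, ¬C, ¬D, ∀r.¬B} — b ∉ D possible
2. Hence b : D: not entailed.

No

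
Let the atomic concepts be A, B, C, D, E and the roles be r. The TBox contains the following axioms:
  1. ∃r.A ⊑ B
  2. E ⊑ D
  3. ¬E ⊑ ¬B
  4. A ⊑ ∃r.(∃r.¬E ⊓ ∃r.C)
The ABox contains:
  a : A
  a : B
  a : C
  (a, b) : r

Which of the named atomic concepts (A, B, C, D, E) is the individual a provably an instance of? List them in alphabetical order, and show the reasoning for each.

{A, B, C, D, E}

1. a : A?  L(a) = {A, B, C} ∪ {¬A}
   clash {A, ¬A} at a — a ∈ A
2. a : B?  L(a) = {A, B, C} ∪ {¬B}
   clash {B, ¬B} at a — a ∈ B
3. a : C?  L(a) = {A, B, C} ∪ {¬C}
   clash {C, ¬C} at a — a ∈ C
4. a : D?  L(a) = {A, B, C} ∪ {¬D}
   clash {B, ¬B} at a — a ∈ D
5. a : E?  L(a) = {A, B, C} ∪ {¬E}
   clash {B, ¬B} at a — a ∈ E
6. Entailed for a: {A, B, C, D, E}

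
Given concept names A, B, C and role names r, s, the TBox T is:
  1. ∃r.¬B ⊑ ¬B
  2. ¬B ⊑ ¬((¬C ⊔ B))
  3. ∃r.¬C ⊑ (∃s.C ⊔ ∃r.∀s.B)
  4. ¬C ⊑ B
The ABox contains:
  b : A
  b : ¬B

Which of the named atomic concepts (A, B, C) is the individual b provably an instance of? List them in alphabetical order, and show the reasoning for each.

{A, C}

1. b : A?  L(b) = {A, ¬B} ∪ {¬A}
   clash {A, ¬A} at b — b ∈ A
2. b : B?  L(b) = {A, ¬B} ∪ {¬B}
   apply at b: ¬B⊑¬((¬C ⊔ B))
   open: L(b) ⊇ {A, C, ¬B, ∀r.C} — b ∉ B possible
3. b : C?  L(b) = {A, ¬B} ∪ {¬C}
   clash {B, ¬B} at b — b ∈ C
4. Entailed for b: {A, C}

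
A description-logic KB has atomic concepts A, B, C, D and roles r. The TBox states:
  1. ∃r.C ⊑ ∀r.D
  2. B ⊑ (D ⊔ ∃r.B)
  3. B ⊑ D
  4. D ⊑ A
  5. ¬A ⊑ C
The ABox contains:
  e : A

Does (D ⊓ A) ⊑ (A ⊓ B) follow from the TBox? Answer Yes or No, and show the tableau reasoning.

1. (D ⊓ A) ⊑ (A ⊓ B)  ⇔  ((D ⊓ A) ⊓ (¬A ⊔ ¬B)) unsat w.r.t. T
   open: L(x₀) ⊇ {A, D, ¬B, ∀r.¬C}
2. Hence (D ⊓ A) ⊑ (A ⊓ B): not entailed.

No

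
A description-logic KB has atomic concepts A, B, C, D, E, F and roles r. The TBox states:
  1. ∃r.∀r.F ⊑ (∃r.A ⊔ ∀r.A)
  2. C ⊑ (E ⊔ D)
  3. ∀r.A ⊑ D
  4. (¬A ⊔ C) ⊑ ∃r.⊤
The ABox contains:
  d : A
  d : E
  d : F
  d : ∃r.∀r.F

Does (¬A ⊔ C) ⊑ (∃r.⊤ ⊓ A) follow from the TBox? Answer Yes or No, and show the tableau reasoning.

No

1. (¬A ⊔ C) ⊑ (∃r.⊤ ⊓ A)  ⇔  ((¬A ⊔ C) ⊓ (∀r.⊥ ⊔ ¬A)) unsat w.r.t. T
   apply at x₀: (¬A ⊔ C)⊑∃r.⊤
   open: L(x₀) ⊇ {¬A, ¬C, ∀r.∃r.¬F, ∃r.¬A, ∃r.⊤} (+ ∃-successors)
2. Hence (¬A ⊔ C) ⊑ (∃r.⊤ ⊓ A): not entailed.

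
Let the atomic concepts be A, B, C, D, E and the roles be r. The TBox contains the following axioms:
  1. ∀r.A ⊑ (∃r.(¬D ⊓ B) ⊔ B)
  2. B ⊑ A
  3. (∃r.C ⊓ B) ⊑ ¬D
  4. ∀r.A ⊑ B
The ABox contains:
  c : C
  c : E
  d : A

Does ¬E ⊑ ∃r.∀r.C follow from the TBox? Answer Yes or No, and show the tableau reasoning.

1. ¬E ⊑ ∃r.∀r.C  ⇔  (¬E ⊓ ∀r.∃r.¬C) unsat w.r.t. T
   open: L(x₀) ⊇ {¬B, ¬E, ∀r.∃r.¬C, ∃r.¬A} (+ ∃-successors)
2. Hence ¬E ⊑ ∃r.∀r.C: not entailed.

No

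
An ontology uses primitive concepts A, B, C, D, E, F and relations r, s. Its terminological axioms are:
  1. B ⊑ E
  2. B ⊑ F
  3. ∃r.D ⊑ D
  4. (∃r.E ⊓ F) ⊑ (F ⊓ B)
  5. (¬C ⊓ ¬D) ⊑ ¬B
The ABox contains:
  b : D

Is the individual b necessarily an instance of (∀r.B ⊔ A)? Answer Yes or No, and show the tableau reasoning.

No

1. b : (∀r.B ⊔ A)?  L(b) = {D} ∪ {(∃r.¬B ⊓ ¬A)}
   open: L(b) ⊇ {D, ¬A, ¬B, ∀r.¬E, ∃r.¬B} (+ ∃-successors) — b ∉ (∀r.B ⊔ A) possible
2. Hence b : (∀r.B ⊔ A): not entailed.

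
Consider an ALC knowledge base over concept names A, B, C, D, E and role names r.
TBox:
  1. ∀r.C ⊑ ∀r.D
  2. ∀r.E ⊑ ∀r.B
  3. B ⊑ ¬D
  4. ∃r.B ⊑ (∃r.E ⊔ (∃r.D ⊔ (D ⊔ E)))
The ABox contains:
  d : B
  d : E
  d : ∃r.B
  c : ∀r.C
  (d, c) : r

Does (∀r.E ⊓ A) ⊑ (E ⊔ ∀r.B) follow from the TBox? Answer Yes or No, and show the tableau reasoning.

1. (∀r.E ⊓ A) ⊑ (E ⊔ ∀r.B)  ⇔  ((∀r.E ⊓ A) ⊓ (¬E ⊓ ∃r.¬B)) unsat w.r.t. T
   all branches close; clash {E, ¬E} at x₀
2. Hence (∀r.E ⊓ A) ⊑ (E ⊔ ∀r.B): entailed.

Yes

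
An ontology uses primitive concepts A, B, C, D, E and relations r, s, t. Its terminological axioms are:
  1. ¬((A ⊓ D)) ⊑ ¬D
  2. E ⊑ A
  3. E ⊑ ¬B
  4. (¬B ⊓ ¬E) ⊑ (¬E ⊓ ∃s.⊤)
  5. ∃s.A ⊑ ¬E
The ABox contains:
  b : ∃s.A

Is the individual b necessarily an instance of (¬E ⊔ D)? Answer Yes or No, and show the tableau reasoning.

1. b : (¬E ⊔ D)?  L(b) = {∃s.A} ∪ {(E ⊓ ¬D)}
   clash {E, ¬E} at b — b ∈ (¬E ⊔ D)
2. Hence b : (¬E ⊔ D): entailed.

Yes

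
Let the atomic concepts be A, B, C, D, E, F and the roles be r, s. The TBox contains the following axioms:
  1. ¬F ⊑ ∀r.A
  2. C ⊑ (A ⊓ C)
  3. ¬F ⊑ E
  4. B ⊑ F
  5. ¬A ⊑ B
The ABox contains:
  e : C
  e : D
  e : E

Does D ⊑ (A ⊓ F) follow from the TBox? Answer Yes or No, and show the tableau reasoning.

1. D ⊑ (A ⊓ F)  ⇔  (D ⊓ (¬A ⊔ ¬F)) unsat w.r.t. T
   open: L(x₀) ⊇ {A, D, E, ¬B, ¬C, …}
2. Hence D ⊑ (A ⊓ F): not entailed.

No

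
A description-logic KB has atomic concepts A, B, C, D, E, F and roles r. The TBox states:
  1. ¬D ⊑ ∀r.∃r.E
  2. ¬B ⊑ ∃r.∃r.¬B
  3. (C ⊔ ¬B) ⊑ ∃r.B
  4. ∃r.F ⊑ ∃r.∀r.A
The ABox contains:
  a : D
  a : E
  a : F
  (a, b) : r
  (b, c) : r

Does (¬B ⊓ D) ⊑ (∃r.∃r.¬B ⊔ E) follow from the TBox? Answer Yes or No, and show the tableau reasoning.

1. (¬B ⊓ D) ⊑ (∃r.∃r.¬B ⊔ E)  ⇔  ((¬B ⊓ D) ⊓ (∀r.∀r.B ⊓ ¬E)) unsat w.r.t. T
   all branches close; clash {B, ¬B} at an ∃-successor
2. Hence (¬B ⊓ D) ⊑ (∃r.∃r.¬B ⊔ E): entailed.

Yes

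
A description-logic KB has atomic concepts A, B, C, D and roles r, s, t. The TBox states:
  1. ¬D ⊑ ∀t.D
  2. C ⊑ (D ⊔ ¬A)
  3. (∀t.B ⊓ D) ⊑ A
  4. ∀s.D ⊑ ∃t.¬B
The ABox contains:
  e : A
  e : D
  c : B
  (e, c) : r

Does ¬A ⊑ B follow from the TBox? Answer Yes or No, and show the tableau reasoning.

No

1. ¬A ⊑ B  ⇔  (¬A ⊓ ¬B) unsat w.r.t. T
   open: L(x₀) ⊇ {D, ¬A, ¬B, ¬C, ∃s.¬D, …} (+ ∃-successors)
2. Hence ¬A ⊑ B: not entailed.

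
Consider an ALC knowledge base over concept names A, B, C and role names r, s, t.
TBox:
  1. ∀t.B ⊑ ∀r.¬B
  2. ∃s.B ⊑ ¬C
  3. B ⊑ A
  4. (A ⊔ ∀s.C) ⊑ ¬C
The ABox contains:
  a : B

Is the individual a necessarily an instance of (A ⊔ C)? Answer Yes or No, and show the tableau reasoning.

Yes

1. a : (A ⊔ C)?  L(a) = {B} ∪ {(¬A ⊓ ¬C)}
   clash {A, ¬A} at a — a ∈ (A ⊔ C)
2. Hence a : (A ⊔ C): entailed.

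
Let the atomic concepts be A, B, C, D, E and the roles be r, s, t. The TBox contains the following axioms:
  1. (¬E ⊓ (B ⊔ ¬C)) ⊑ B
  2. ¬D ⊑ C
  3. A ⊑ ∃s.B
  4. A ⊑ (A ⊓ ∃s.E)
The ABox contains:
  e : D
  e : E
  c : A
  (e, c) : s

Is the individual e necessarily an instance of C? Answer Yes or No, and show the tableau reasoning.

No

1. e : C?  L(e) = {D, E} ∪ {¬C}
   open: L(e) ⊇ {D, E, ¬A, ¬C} — e ∉ C possible
2. Hence e : C: not entailed.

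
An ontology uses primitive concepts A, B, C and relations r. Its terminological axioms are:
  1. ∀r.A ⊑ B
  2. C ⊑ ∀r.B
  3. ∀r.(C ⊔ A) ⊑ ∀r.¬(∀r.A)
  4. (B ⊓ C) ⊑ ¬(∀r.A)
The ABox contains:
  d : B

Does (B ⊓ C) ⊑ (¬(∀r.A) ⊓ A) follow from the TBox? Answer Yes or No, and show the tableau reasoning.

No

1. (B ⊓ C) ⊑ (¬(∀r.A) ⊓ A)  ⇔  ((B ⊓ C) ⊓ (∀r.A ⊔ ¬A)) unsat w.r.t. T
   apply at x₀: C⊑∀r.B; (B ⊓ C)⊑¬(∀r.A)
   open: L(x₀) ⊇ {B, C, ¬A, ∀r.B, ∃r.(¬C ⊓ ¬A), …} (+ ∃-successors)
2. Hence (B ⊓ C) ⊑ (¬(∀r.A) ⊓ A): not entailed.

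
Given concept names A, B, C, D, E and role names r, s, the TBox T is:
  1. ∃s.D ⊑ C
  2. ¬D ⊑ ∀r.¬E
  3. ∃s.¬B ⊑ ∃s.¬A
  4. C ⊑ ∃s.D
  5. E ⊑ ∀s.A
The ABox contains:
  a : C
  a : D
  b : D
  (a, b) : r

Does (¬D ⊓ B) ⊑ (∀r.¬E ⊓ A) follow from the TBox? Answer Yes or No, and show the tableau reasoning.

1. (¬D ⊓ B) ⊑ (∀r.¬E ⊓ A)  ⇔  ((¬D ⊓ B) ⊓ (∃r.E ⊔ ¬A)) unsat w.r.t. T
   apply at x₀: ¬D⊑∀r.¬E
   open: L(x₀) ⊇ {B, ¬A, ¬C, ¬D, ¬E, …}
2. Hence (¬D ⊓ B) ⊑ (∀r.¬E ⊓ A): not entailed.

No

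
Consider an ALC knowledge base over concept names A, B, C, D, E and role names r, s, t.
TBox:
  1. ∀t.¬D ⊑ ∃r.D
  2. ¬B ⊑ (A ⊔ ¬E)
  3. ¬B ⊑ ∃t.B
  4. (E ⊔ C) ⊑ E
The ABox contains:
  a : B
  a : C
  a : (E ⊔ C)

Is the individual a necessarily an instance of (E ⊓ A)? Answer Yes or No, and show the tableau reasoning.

1. a : (E ⊓ A)?  L(a) = {B, C, (E ⊔ C)} ∪ {(¬E ⊔ ¬A)}
   apply at a: (E ⊔ C)⊑E
   open: L(a) ⊇ {B, C, E, ¬A, ∃t.D} (+ ∃-successors) — a ∉ (E ⊓ A) possible
2. Hence a : (E ⊓ A): not entailed.

No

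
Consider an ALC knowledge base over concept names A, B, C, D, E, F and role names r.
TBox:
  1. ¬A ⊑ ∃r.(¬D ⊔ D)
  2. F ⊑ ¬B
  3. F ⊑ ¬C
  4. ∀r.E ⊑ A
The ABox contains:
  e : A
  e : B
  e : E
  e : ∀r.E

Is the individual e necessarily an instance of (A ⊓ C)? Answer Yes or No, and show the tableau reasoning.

1. e : (A ⊓ C)?  L(e) = {A, B, E, ∀r.E} ∪ {(¬A ⊔ ¬C)}
   open: L(e) ⊇ {A, B, E, ¬C, ¬F, …} — e ∉ (A ⊓ C) possible
2. Hence e : (A ⊓ C): not entailed.

No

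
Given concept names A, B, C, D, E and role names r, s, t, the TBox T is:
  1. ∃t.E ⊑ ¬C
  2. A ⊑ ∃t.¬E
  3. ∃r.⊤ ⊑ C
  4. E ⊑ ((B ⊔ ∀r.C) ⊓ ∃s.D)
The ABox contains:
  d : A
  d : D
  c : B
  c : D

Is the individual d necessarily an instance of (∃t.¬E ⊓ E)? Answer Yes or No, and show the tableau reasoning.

1. d : (∃t.¬E ⊓ E)?  L(d) = {A, D} ∪ {(∀t.E ⊔ ¬E)}
   apply at d: A⊑∃t.¬E
   open: L(d) ⊇ {A, D, ¬E, ∀r.⊥, ∀t.¬E, …} (+ ∃-successors) — d ∉ (∃t.¬E ⊓ E) possible
2. Hence d : (∃t.¬E ⊓ E): not entailed.

No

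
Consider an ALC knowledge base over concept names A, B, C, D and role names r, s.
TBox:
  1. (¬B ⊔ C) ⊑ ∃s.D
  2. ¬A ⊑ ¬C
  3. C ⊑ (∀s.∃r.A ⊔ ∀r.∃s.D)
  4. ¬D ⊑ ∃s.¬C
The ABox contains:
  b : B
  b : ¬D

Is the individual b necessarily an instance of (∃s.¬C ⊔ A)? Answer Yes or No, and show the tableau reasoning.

1. b : (∃s.¬C ⊔ A)?  L(b) = {B, ¬D} ∪ {(∀s.C ⊓ ¬A)}
   clash {C, ¬C} at an ∃-successor — b ∈ (∃s.¬C ⊔ A)
2. Hence b : (∃s.¬C ⊔ A): entailed.

Yes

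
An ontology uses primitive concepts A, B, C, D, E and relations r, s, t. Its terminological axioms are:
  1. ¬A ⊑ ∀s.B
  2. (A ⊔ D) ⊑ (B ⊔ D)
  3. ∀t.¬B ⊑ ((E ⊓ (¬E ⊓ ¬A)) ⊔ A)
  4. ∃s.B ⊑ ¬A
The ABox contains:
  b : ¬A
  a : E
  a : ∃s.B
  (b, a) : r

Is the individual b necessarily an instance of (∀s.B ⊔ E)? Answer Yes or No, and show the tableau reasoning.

Yes

1. b : (∀s.B ⊔ E)?  L(b) = {¬A} ∪ {(∃s.¬B ⊓ ¬E)}
   clash {A, ¬A} at b — b ∈ (∀s.B ⊔ E)
2. Hence b : (∀s.B ⊔ E): entailed.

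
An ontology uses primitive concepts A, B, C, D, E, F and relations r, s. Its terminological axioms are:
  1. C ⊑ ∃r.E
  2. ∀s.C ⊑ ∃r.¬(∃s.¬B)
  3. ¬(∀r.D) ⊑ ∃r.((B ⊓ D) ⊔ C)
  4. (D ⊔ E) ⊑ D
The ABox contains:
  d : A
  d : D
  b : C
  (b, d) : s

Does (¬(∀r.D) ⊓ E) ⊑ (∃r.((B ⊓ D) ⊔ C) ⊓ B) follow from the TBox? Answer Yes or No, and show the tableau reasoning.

1. (¬(∀r.D) ⊓ E) ⊑ (∃r.((B ⊓ D) ⊔ C) ⊓ B)  ⇔  ((∃r.¬D ⊓ E) ⊓ (∀r.((¬B ⊔ ¬D) ⊓ ¬C) ⊔ ¬B)) unsat w.r.t. T
   apply at x₀: ¬(∀r.D)⊑∃r.((B ⊓ D) ⊔ C)
   open: L(x₀) ⊇ {D, E, ¬B, ¬C, ∃r.((B ⊓ D) ⊔ C), …} (+ ∃-successors)
2. Hence (¬(∀r.D) ⊓ E) ⊑ (∃r.((B ⊓ D) ⊔ C) ⊓ B): not entailed.

No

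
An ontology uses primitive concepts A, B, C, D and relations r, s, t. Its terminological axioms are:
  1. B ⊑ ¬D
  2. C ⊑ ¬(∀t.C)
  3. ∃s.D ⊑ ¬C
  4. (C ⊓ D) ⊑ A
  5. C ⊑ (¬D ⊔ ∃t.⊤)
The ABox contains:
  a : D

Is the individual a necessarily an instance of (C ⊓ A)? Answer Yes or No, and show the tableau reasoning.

No

1. a : (C ⊓ A)?  L(a) = {D} ∪ {(¬C ⊔ ¬A)}
   open: L(a) ⊇ {D, ¬B, ¬C} — a ∉ (C ⊓ A) possible
2. Hence a : (C ⊓ A): not entailed.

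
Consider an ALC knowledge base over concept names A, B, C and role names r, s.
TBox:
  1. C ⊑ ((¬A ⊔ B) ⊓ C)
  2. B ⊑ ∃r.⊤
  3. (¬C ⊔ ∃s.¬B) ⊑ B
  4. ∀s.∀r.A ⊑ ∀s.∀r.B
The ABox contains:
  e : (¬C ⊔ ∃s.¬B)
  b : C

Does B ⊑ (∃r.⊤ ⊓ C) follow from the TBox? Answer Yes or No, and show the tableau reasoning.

1. B ⊑ (∃r.⊤ ⊓ C)  ⇔  (B ⊓ (∀r.⊥ ⊔ ¬C)) unsat w.r.t. T
   apply at x₀: B⊑∃r.⊤
   open: L(x₀) ⊇ {B, ¬C, ∃r.⊤, ∃s.∃r.¬A} (+ ∃-successors)
2. Hence B ⊑ (∃r.⊤ ⊓ C): not entailed.

No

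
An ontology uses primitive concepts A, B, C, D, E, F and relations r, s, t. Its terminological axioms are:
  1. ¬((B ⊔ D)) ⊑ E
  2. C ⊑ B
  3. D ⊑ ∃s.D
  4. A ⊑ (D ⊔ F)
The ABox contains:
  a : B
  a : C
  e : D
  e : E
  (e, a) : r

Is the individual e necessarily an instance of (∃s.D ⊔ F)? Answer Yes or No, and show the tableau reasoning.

Yes

1. e : (∃s.D ⊔ F)?  L(e) = {D, E} ∪ {(∀s.¬D ⊓ ¬F)}
   clash {D, ¬D} at an ∃-successor — e ∈ (∃s.D ⊔ F)
2. Hence e : (∃s.D ⊔ F): entailed.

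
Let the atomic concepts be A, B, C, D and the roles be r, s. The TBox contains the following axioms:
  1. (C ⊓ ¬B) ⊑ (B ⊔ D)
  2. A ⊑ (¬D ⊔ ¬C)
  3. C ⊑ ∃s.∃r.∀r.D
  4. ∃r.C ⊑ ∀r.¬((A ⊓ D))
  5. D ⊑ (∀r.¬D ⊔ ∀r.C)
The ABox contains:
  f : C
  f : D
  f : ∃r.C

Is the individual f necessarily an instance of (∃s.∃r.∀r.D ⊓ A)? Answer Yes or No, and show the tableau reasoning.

No

1. f : (∃s.∃r.∀r.D ⊓ A)?  L(f) = {C, D, ∃r.C} ∪ {(∀s.∀r.∃r.¬D ⊔ ¬A)}
   apply at f: C⊑∃s.∃r.∀r.D; ∃r.C⊑∀r.¬((A ⊓ D)); D⊑(∀r.¬D ⊔ ∀r.C)
   open: L(f) ⊇ {B, C, D, ¬A, ∀r.(¬A ⊔ ¬D), …} (+ ∃-successors) — f ∉ (∃s.∃r.∀r.D ⊓ A) possible
2. Hence f : (∃s.∃r.∀r.D ⊓ A): not entailed.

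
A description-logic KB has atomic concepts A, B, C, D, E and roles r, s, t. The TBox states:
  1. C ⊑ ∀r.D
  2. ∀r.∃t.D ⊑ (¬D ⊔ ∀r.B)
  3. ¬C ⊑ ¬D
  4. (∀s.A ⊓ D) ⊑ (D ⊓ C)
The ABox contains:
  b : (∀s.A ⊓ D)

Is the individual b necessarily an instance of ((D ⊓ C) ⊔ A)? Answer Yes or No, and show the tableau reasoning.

Yes

1. b : ((D ⊓ C) ⊔ A)?  L(b) = {(∀s.A ⊓ D)} ∪ {((¬D ⊔ ¬C) ⊓ ¬A)}
   clash {D, ¬D} at b — b ∈ ((D ⊓ C) ⊔ A)
2. Hence b : ((D ⊓ C) ⊔ A): entailed.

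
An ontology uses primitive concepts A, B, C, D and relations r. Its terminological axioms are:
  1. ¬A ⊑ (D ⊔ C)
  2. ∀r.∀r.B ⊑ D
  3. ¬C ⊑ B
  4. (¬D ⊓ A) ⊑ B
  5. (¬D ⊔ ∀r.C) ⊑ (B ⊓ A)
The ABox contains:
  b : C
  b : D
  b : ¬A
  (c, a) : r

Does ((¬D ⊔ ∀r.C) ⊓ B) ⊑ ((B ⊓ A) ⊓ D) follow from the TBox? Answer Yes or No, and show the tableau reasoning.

No

1. ((¬D ⊔ ∀r.C) ⊓ B) ⊑ ((B ⊓ A) ⊓ D)  ⇔  (((¬D ⊔ ∀r.C) ⊓ B) ⊓ ((¬B ⊔ ¬A) ⊔ ¬D)) unsat w.r.t. T
   apply at x₀: (¬D ⊔ ∀r.C)⊑(B ⊓ A)
   open: L(x₀) ⊇ {A, B, ¬D, ∃r.∃r.¬B} (+ ∃-successors)
2. Hence ((¬D ⊔ ∀r.C) ⊓ B) ⊑ ((B ⊓ A) ⊓ D): not entailed.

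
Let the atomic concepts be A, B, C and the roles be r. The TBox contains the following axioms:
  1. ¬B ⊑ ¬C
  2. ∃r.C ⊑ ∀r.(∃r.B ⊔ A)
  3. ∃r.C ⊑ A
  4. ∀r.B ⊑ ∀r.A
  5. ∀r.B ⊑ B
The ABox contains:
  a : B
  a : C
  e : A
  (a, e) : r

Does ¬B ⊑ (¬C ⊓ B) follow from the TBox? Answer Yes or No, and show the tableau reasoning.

1. ¬B ⊑ (¬C ⊓ B)  ⇔  (¬B ⊓ (C ⊔ ¬B)) unsat w.r.t. T
   apply at x₀: ¬B⊑¬C
   open: L(x₀) ⊇ {¬B, ¬C, ∀r.¬C, ∃r.¬B} (+ ∃-successors)
2. Hence ¬B ⊑ (¬C ⊓ B): not entailed.

No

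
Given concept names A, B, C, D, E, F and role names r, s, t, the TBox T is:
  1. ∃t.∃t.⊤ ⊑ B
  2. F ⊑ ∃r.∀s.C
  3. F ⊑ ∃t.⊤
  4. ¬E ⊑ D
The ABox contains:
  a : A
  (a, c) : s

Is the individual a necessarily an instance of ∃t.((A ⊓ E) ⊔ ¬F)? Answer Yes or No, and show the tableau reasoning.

1. a : ∃t.((A ⊓ E) ⊔ ¬F)?  L(a) = {A} ∪ {∀t.((¬A ⊔ ¬E) ⊓ F)}
   open: L(a) ⊇ {A, E, ¬F, ∀t.((¬A ⊔ ¬E) ⊓ F), ∀t.∀t.⊥} — a ∉ ∃t.((A ⊓ E) ⊔ ¬F) possible
2. Hence a : ∃t.((A ⊓ E) ⊔ ¬F): not entailed.

No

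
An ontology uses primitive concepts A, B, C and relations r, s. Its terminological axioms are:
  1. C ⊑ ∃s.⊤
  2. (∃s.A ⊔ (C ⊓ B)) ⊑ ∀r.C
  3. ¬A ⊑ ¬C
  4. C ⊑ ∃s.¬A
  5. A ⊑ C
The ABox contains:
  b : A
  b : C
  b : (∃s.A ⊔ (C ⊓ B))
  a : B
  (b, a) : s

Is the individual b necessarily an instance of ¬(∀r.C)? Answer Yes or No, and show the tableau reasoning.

1. b : ¬(∀r.C)?  L(b) = {A, C, (∃s.A ⊔ (C ⊓ B))} ∪ {∀r.C}
   apply at b: C⊑∃s.⊤; C⊑∃s.¬A
   open: L(b) ⊇ {A, C, ∀r.C, ∃s.A, ∃s.¬A, …} (+ ∃-successors) — b ∉ ¬(∀r.C) possible
2. Hence b : ¬(∀r.C): not entailed.

No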